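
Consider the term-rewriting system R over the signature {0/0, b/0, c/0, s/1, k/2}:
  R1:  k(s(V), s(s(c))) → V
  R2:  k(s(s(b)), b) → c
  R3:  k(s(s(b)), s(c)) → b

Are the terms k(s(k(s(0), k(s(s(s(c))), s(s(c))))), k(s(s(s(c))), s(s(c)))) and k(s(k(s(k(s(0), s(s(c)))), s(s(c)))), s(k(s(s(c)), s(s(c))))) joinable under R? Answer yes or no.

yes — NF(t₁) = 0, NF(t₂) = 0

Reduce t₁ = k(s(k(s(0), k(s(s(s(c))), s(s(c))))), k(s(s(s(c))), s(s(c)))):
1. k(s(k(s(0), k(s(s(s(c))), s(s(c))))), k(s(s(s(c))), s(s(c))))  →  k(s(k(s(0), s(s(c)))), k(s(s(s(c))), s(s(c))))   [R1 at 1.1.2]
2. k(s(k(s(0), s(s(c)))), k(s(s(s(c))), s(s(c))))  →  k(s(0), k(s(s(s(c))), s(s(c))))   [R1 at 1.1]
3. k(s(0), k(s(s(s(c))), s(s(c))))  →  k(s(0), s(s(c)))   [R1 at 2]
4. k(s(0), s(s(c)))  →  0   [R1 at ε]

Reduce t₂ = k(s(k(s(k(s(0), s(s(c)))), s(s(c)))), s(k(s(s(c)), s(s(c))))):
1. k(s(k(s(k(s(0), s(s(c)))), s(s(c)))), s(k(s(s(c)), s(s(c)))))  →  k(s(k(s(0), s(s(c)))), s(k(s(s(c)), s(s(c)))))   [R1 at 1.1]
2. k(s(k(s(0), s(s(c)))), s(k(s(s(c)), s(s(c)))))  →  k(s(0), s(k(s(s(c)), s(s(c)))))   [R1 at 1.1]
3. k(s(0), s(k(s(s(c)), s(s(c)))))  →  k(s(0), s(s(c)))   [R1 at 2.1]
4. k(s(0), s(s(c)))  →  0   [R1 at ε]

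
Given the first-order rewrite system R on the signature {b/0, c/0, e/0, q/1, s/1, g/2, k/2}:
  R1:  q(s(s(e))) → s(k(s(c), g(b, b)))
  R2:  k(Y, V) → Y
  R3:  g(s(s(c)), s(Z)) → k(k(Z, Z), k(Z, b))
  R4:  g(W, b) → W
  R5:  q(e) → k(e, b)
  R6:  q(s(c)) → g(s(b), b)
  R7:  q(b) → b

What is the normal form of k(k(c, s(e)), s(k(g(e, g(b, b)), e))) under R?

1. k(k(c, s(e)), s(k(g(e, g(b, b)), e)))  →  k(c, s(e))   [R2 at ε]
2. k(c, s(e))  →  c   [R2 at ε]

c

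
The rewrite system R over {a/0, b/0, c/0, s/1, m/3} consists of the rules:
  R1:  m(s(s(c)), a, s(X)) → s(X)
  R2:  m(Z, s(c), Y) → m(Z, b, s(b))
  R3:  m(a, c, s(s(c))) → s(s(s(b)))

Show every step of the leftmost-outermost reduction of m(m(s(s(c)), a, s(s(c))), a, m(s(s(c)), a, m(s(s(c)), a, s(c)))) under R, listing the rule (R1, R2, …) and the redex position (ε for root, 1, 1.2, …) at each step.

s(c)

1. m(m(s(s(c)), a, s(s(c))), a, m(s(s(c)), a, m(s(s(c)), a, s(c))))  →  m(s(s(c)), a, m(s(s(c)), a, m(s(s(c)), a, s(c))))   [R1 at 1]
2. m(s(s(c)), a, m(s(s(c)), a, m(s(s(c)), a, s(c))))  →  m(s(s(c)), a, m(s(s(c)), a, s(c)))   [R1 at 3.3]
3. m(s(s(c)), a, m(s(s(c)), a, s(c)))  →  m(s(s(c)), a, s(c))   [R1 at 3]
4. m(s(s(c)), a, s(c))  →  s(c)   [R1 at ε]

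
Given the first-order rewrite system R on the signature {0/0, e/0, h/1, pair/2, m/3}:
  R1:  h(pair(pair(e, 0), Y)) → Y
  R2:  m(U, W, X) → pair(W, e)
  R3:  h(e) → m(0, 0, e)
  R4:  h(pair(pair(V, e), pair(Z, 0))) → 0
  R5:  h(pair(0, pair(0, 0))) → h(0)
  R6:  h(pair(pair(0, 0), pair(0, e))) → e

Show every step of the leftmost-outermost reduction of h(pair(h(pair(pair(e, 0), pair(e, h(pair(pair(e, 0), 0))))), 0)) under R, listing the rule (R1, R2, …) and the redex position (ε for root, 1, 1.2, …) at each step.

1. h(pair(h(pair(pair(e, 0), pair(e, h(pair(pair(e, 0), 0))))), 0))  →  h(pair(pair(e, h(pair(pair(e, 0), 0))), 0))   [R1 at 1.1]
2. h(pair(pair(e, h(pair(pair(e, 0), 0))), 0))  →  h(pair(pair(e, 0), 0))   [R1 at 1.1.2]
3. h(pair(pair(e, 0), 0))  →  0   [R1 at ε]

0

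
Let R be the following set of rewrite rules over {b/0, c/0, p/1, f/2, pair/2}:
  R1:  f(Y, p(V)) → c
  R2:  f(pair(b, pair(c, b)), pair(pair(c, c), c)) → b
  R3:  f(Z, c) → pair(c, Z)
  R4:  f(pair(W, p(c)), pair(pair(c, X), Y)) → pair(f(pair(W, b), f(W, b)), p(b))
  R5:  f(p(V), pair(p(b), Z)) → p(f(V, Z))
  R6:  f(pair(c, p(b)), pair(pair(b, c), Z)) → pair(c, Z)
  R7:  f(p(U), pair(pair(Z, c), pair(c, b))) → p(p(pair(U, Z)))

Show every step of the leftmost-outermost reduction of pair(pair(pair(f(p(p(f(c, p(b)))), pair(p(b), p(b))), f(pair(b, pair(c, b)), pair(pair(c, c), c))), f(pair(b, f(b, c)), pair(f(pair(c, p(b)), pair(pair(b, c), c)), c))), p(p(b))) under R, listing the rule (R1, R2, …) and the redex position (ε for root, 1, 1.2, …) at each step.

1. pair(pair(pair(f(p(p(f(c, p(b)))), pair(p(b), p(b))), f(pair(b, pair(c, b)), pair(pair(c, c), c))), f(pair(b, f(b, c)), pair(f(pair(c, p(b)), pair(pair(b, c), c)), c))), p(p(b)))  →  pair(pair(pair(p(f(p(f(c, p(b))), p(b))), f(pair(b, pair(c, b)), pair(pair(c, c), c))), f(pair(b, f(b, c)), pair(f(pair(c, p(b)), pair(pair(b, c), c)), c))), p(p(b)))   [R5 at 1.1.1]
2. pair(pair(pair(p(f(p(f(c, p(b))), p(b))), f(pair(b, pair(c, b)), pair(pair(c, c), c))), f(pair(b, f(b, c)), pair(f(pair(c, p(b)), pair(pair(b, c), c)), c))), p(p(b)))  →  pair(pair(pair(p(c), f(pair(b, pair(c, b)), pair(pair(c, c), c))), f(pair(b, f(b, c)), pair(f(pair(c, p(b)), pair(pair(b, c), c)), c))), p(p(b)))   [R1 at 1.1.1.1]
3. pair(pair(pair(p(c), f(pair(b, pair(c, b)), pair(pair(c, c), c))), f(pair(b, f(b, c)), pair(f(pair(c, p(b)), pair(pair(b, c), c)), c))), p(p(b)))  →  pair(pair(pair(p(c), b), f(pair(b, f(b, c)), pair(f(pair(c, p(b)), pair(pair(b, c), c)), c))), p(p(b)))   [R2 at 1.1.2]
4. pair(pair(pair(p(c), b), f(pair(b, f(b, c)), pair(f(pair(c, p(b)), pair(pair(b, c), c)), c))), p(p(b)))  →  pair(pair(pair(p(c), b), f(pair(b, pair(c, b)), pair(f(pair(c, p(b)), pair(pair(b, c), c)), c))), p(p(b)))   [R3 at 1.2.1.2]
5. pair(pair(pair(p(c), b), f(pair(b, pair(c, b)), pair(f(pair(c, p(b)), pair(pair(b, c), c)), c))), p(p(b)))  →  pair(pair(pair(p(c), b), f(pair(b, pair(c, b)), pair(pair(c, c), c))), p(p(b)))   [R6 at 1.2.2.1]
6. pair(pair(pair(p(c), b), f(pair(b, pair(c, b)), pair(pair(c, c), c))), p(p(b)))  →  pair(pair(pair(p(c), b), b), p(p(b)))   [R2 at 1.2]

pair(pair(pair(p(c), b), b), p(p(b)))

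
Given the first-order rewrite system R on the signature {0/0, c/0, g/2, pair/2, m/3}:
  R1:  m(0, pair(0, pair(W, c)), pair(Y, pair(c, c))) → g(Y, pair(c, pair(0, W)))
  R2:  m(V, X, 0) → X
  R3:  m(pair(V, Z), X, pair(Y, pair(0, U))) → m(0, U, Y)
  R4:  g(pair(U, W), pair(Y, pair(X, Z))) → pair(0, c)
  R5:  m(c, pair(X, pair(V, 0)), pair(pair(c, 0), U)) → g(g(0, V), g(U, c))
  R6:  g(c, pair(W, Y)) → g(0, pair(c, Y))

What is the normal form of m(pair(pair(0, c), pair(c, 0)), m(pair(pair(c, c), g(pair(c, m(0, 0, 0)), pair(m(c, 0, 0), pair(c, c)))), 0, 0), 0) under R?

0

1. m(pair(pair(0, c), pair(c, 0)), m(pair(pair(c, c), g(pair(c, m(0, 0, 0)), pair(m(c, 0, 0), pair(c, c)))), 0, 0), 0)  →  m(pair(pair(c, c), g(pair(c, m(0, 0, 0)), pair(m(c, 0, 0), pair(c, c)))), 0, 0)   [R2 at ε]
2. m(pair(pair(c, c), g(pair(c, m(0, 0, 0)), pair(m(c, 0, 0), pair(c, c)))), 0, 0)  →  0   [R2 at ε]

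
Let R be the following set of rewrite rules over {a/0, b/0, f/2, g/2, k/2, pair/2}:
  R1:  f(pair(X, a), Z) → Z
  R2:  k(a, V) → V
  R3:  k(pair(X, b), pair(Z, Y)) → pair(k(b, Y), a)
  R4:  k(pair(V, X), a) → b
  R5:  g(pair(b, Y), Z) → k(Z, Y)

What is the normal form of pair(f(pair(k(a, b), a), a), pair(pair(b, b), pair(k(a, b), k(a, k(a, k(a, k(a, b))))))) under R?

1. pair(f(pair(k(a, b), a), a), pair(pair(b, b), pair(k(a, b), k(a, k(a, k(a, k(a, b)))))))  →  pair(a, pair(pair(b, b), pair(k(a, b), k(a, k(a, k(a, k(a, b)))))))   [R1 at 1]
2. pair(a, pair(pair(b, b), pair(k(a, b), k(a, k(a, k(a, k(a, b)))))))  →  pair(a, pair(pair(b, b), pair(b, k(a, k(a, k(a, k(a, b)))))))   [R2 at 2.2.1]
3. pair(a, pair(pair(b, b), pair(b, k(a, k(a, k(a, k(a, b)))))))  →  pair(a, pair(pair(b, b), pair(b, k(a, k(a, k(a, b))))))   [R2 at 2.2.2]
4. pair(a, pair(pair(b, b), pair(b, k(a, k(a, k(a, b))))))  →  pair(a, pair(pair(b, b), pair(b, k(a, k(a, b)))))   [R2 at 2.2.2]
5. pair(a, pair(pair(b, b), pair(b, k(a, k(a, b)))))  →  pair(a, pair(pair(b, b), pair(b, k(a, b))))   [R2 at 2.2.2]
6. pair(a, pair(pair(b, b), pair(b, k(a, b))))  →  pair(a, pair(pair(b, b), pair(b, b)))   [R2 at 2.2.2]

pair(a, pair(pair(b, b), pair(b, b)))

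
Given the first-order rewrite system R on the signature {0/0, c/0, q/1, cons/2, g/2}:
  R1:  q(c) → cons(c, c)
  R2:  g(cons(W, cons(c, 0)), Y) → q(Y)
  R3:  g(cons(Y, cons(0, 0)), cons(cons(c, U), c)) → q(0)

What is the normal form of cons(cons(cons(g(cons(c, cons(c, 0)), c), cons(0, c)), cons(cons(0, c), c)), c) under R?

cons(cons(cons(cons(c, c), cons(0, c)), cons(cons(0, c), c)), c)

1. cons(cons(cons(g(cons(c, cons(c, 0)), c), cons(0, c)), cons(cons(0, c), c)), c)  →  cons(cons(cons(q(c), cons(0, c)), cons(cons(0, c), c)), c)   [R2 at 1.1.1]
2. cons(cons(cons(q(c), cons(0, c)), cons(cons(0, c), c)), c)  →  cons(cons(cons(cons(c, c), cons(0, c)), cons(cons(0, c), c)), c)   [R1 at 1.1.1]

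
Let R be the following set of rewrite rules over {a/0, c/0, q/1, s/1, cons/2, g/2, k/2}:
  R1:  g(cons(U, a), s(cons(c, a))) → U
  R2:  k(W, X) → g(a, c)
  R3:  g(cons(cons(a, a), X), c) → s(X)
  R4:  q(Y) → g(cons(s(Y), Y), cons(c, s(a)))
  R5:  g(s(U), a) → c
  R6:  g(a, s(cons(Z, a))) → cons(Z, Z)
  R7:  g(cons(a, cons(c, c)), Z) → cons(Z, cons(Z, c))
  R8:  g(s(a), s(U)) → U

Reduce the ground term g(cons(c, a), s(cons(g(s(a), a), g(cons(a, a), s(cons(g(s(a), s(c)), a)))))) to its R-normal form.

1. g(cons(c, a), s(cons(g(s(a), a), g(cons(a, a), s(cons(g(s(a), s(c)), a))))))  →  g(cons(c, a), s(cons(c, g(cons(a, a), s(cons(g(s(a), s(c)), a))))))   [R5 at 2.1.1]
2. g(cons(c, a), s(cons(c, g(cons(a, a), s(cons(g(s(a), s(c)), a))))))  →  g(cons(c, a), s(cons(c, g(cons(a, a), s(cons(c, a))))))   [R8 at 2.1.2.2.1.1]
3. g(cons(c, a), s(cons(c, g(cons(a, a), s(cons(c, a))))))  →  g(cons(c, a), s(cons(c, a)))   [R1 at 2.1.2]
4. g(cons(c, a), s(cons(c, a)))  →  c   [R1 at ε]

c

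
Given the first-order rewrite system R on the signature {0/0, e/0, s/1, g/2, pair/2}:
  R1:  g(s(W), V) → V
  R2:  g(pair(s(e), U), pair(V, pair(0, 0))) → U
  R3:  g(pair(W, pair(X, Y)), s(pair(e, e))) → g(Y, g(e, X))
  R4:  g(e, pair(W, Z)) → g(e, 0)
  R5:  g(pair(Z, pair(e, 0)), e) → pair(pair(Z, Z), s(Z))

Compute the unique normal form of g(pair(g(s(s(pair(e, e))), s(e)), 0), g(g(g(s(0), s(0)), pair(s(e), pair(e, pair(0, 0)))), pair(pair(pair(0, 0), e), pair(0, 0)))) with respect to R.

1. g(pair(g(s(s(pair(e, e))), s(e)), 0), g(g(g(s(0), s(0)), pair(s(e), pair(e, pair(0, 0)))), pair(pair(pair(0, 0), e), pair(0, 0))))  →  g(pair(s(e), 0), g(g(g(s(0), s(0)), pair(s(e), pair(e, pair(0, 0)))), pair(pair(pair(0, 0), e), pair(0, 0))))   [R1 at 1.1]
2. g(pair(s(e), 0), g(g(g(s(0), s(0)), pair(s(e), pair(e, pair(0, 0)))), pair(pair(pair(0, 0), e), pair(0, 0))))  →  g(pair(s(e), 0), g(g(s(0), pair(s(e), pair(e, pair(0, 0)))), pair(pair(pair(0, 0), e), pair(0, 0))))   [R1 at 2.1.1]
3. g(pair(s(e), 0), g(g(s(0), pair(s(e), pair(e, pair(0, 0)))), pair(pair(pair(0, 0), e), pair(0, 0))))  →  g(pair(s(e), 0), g(pair(s(e), pair(e, pair(0, 0))), pair(pair(pair(0, 0), e), pair(0, 0))))   [R1 at 2.1]
4. g(pair(s(e), 0), g(pair(s(e), pair(e, pair(0, 0))), pair(pair(pair(0, 0), e), pair(0, 0))))  →  g(pair(s(e), 0), pair(e, pair(0, 0)))   [R2 at 2]
5. g(pair(s(e), 0), pair(e, pair(0, 0)))  →  0   [R2 at ε]

0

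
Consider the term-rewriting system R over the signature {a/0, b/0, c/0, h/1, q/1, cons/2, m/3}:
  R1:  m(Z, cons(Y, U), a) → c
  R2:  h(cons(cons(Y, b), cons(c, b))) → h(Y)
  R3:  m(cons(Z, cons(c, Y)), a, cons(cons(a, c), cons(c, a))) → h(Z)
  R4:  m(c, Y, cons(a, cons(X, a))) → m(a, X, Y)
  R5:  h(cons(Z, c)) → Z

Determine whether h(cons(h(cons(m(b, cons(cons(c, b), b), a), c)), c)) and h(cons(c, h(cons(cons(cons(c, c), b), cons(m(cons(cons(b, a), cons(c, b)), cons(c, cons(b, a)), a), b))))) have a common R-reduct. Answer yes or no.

Reduce t₁ = h(cons(h(cons(m(b, cons(cons(c, b), b), a), c)), c)):
1. h(cons(h(cons(m(b, cons(cons(c, b), b), a), c)), c))  →  h(cons(m(b, cons(cons(c, b), b), a), c))   [R5 at ε]
2. h(cons(m(b, cons(cons(c, b), b), a), c))  →  m(b, cons(cons(c, b), b), a)   [R5 at ε]
3. m(b, cons(cons(c, b), b), a)  →  c   [R1 at ε]

Reduce t₂ = h(cons(c, h(cons(cons(cons(c, c), b), cons(m(cons(cons(b, a), cons(c, b)), cons(c, cons(b, a)), a), b))))):
1. h(cons(c, h(cons(cons(cons(c, c), b), cons(m(cons(cons(b, a), cons(c, b)), cons(c, cons(b, a)), a), b)))))  →  h(cons(c, h(cons(cons(cons(c, c), b), cons(c, b)))))   [R1 at 1.2.1.2.1]
2. h(cons(c, h(cons(cons(cons(c, c), b), cons(c, b)))))  →  h(cons(c, h(cons(c, c))))   [R2 at 1.2]
3. h(cons(c, h(cons(c, c))))  →  h(cons(c, c))   [R5 at 1.2]
4. h(cons(c, c))  →  c   [R5 at ε]

yes — NF(t₁) = c, NF(t₂) = c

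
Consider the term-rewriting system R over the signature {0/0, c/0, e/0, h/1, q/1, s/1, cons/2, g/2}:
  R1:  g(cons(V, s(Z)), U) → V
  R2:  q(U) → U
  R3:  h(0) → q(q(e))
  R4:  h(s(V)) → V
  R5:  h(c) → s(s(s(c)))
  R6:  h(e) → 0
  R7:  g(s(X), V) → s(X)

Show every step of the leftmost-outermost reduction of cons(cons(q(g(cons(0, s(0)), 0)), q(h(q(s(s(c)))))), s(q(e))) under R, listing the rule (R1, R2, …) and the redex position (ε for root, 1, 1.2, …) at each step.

1. cons(cons(q(g(cons(0, s(0)), 0)), q(h(q(s(s(c)))))), s(q(e)))  →  cons(cons(g(cons(0, s(0)), 0), q(h(q(s(s(c)))))), s(q(e)))   [R2 at 1.1]
2. cons(cons(g(cons(0, s(0)), 0), q(h(q(s(s(c)))))), s(q(e)))  →  cons(cons(0, q(h(q(s(s(c)))))), s(q(e)))   [R1 at 1.1]
3. cons(cons(0, q(h(q(s(s(c)))))), s(q(e)))  →  cons(cons(0, h(q(s(s(c))))), s(q(e)))   [R2 at 1.2]
4. cons(cons(0, h(q(s(s(c))))), s(q(e)))  →  cons(cons(0, h(s(s(c)))), s(q(e)))   [R2 at 1.2.1]
5. cons(cons(0, h(s(s(c)))), s(q(e)))  →  cons(cons(0, s(c)), s(q(e)))   [R4 at 1.2]
6. cons(cons(0, s(c)), s(q(e)))  →  cons(cons(0, s(c)), s(e))   [R2 at 2.1]

cons(cons(0, s(c)), s(e))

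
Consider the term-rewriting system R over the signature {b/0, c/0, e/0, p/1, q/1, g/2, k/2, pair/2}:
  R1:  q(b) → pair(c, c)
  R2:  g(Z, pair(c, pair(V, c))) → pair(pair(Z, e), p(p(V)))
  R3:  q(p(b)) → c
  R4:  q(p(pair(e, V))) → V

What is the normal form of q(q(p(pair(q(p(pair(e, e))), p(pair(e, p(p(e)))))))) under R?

p(p(e))

1. q(q(p(pair(q(p(pair(e, e))), p(pair(e, p(p(e))))))))  →  q(q(p(pair(e, p(pair(e, p(p(e))))))))   [R4 at 1.1.1.1]
2. q(q(p(pair(e, p(pair(e, p(p(e))))))))  →  q(p(pair(e, p(p(e)))))   [R4 at 1]
3. q(p(pair(e, p(p(e)))))  →  p(p(e))   [R4 at ε]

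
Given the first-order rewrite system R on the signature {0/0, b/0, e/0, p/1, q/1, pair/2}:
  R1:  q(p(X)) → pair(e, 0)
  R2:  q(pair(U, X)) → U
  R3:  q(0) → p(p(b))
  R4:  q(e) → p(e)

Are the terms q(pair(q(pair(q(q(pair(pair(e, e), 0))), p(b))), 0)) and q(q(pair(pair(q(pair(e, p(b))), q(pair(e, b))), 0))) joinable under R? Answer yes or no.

Reduce t₁ = q(pair(q(pair(q(q(pair(pair(e, e), 0))), p(b))), 0)):
1. q(pair(q(pair(q(q(pair(pair(e, e), 0))), p(b))), 0))  →  q(pair(q(q(pair(pair(e, e), 0))), p(b)))   [R2 at ε]
2. q(pair(q(q(pair(pair(e, e), 0))), p(b)))  →  q(q(pair(pair(e, e), 0)))   [R2 at ε]
3. q(q(pair(pair(e, e), 0)))  →  q(pair(e, e))   [R2 at 1]
4. q(pair(e, e))  →  e   [R2 at ε]

Reduce t₂ = q(q(pair(pair(q(pair(e, p(b))), q(pair(e, b))), 0))):
1. q(q(pair(pair(q(pair(e, p(b))), q(pair(e, b))), 0)))  →  q(pair(q(pair(e, p(b))), q(pair(e, b))))   [R2 at 1]
2. q(pair(q(pair(e, p(b))), q(pair(e, b))))  →  q(pair(e, p(b)))   [R2 at ε]
3. q(pair(e, p(b)))  →  e   [R2 at ε]

yes — NF(t₁) = e, NF(t₂) = e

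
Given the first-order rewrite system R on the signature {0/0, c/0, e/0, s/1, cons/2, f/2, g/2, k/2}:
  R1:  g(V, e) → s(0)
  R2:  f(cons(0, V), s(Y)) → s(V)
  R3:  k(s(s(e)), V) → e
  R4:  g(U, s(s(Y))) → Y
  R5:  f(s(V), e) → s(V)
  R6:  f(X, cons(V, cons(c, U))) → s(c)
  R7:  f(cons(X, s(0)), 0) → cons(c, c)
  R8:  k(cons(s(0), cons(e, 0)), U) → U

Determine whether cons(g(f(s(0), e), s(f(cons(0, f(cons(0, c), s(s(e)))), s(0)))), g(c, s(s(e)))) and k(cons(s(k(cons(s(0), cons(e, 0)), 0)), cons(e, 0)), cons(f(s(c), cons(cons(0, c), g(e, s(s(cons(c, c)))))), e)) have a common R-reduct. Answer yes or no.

yes — NF(t₁) = cons(s(c), e), NF(t₂) = cons(s(c), e)

Reduce t₁ = cons(g(f(s(0), e), s(f(cons(0, f(cons(0, c), s(s(e)))), s(0)))), g(c, s(s(e)))):
1. cons(g(f(s(0), e), s(f(cons(0, f(cons(0, c), s(s(e)))), s(0)))), g(c, s(s(e))))  →  cons(g(s(0), s(f(cons(0, f(cons(0, c), s(s(e)))), s(0)))), g(c, s(s(e))))   [R5 at 1.1]
2. cons(g(s(0), s(f(cons(0, f(cons(0, c), s(s(e)))), s(0)))), g(c, s(s(e))))  →  cons(g(s(0), s(s(f(cons(0, c), s(s(e)))))), g(c, s(s(e))))   [R2 at 1.2.1]
3. cons(g(s(0), s(s(f(cons(0, c), s(s(e)))))), g(c, s(s(e))))  →  cons(f(cons(0, c), s(s(e))), g(c, s(s(e))))   [R4 at 1]
4. cons(f(cons(0, c), s(s(e))), g(c, s(s(e))))  →  cons(s(c), g(c, s(s(e))))   [R2 at 1]
5. cons(s(c), g(c, s(s(e))))  →  cons(s(c), e)   [R4 at 2]

Reduce t₂ = k(cons(s(k(cons(s(0), cons(e, 0)), 0)), cons(e, 0)), cons(f(s(c), cons(cons(0, c), g(e, s(s(cons(c, c)))))), e)):
1. k(cons(s(k(cons(s(0), cons(e, 0)), 0)), cons(e, 0)), cons(f(s(c), cons(cons(0, c), g(e, s(s(cons(c, c)))))), e))  →  k(cons(s(0), cons(e, 0)), cons(f(s(c), cons(cons(0, c), g(e, s(s(cons(c, c)))))), e))   [R8 at 1.1.1]
2. k(cons(s(0), cons(e, 0)), cons(f(s(c), cons(cons(0, c), g(e, s(s(cons(c, c)))))), e))  →  cons(f(s(c), cons(cons(0, c), g(e, s(s(cons(c, c)))))), e)   [R8 at ε]
3. cons(f(s(c), cons(cons(0, c), g(e, s(s(cons(c, c)))))), e)  →  cons(f(s(c), cons(cons(0, c), cons(c, c))), e)   [R4 at 1.2.2]
4. cons(f(s(c), cons(cons(0, c), cons(c, c))), e)  →  cons(s(c), e)   [R6 at 1]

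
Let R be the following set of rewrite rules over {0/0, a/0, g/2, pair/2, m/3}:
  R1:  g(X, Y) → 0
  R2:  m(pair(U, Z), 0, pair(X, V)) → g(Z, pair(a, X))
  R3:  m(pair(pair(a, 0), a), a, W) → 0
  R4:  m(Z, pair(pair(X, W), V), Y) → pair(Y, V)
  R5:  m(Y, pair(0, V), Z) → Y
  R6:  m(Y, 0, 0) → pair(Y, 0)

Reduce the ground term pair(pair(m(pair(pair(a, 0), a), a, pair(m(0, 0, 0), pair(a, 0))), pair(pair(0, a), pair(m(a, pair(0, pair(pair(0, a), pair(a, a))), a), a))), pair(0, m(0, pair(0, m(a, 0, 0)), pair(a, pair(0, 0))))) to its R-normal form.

pair(pair(0, pair(pair(0, a), pair(a, a))), pair(0, 0))

1. pair(pair(m(pair(pair(a, 0), a), a, pair(m(0, 0, 0), pair(a, 0))), pair(pair(0, a), pair(m(a, pair(0, pair(pair(0, a), pair(a, a))), a), a))), pair(0, m(0, pair(0, m(a, 0, 0)), pair(a, pair(0, 0)))))  →  pair(pair(0, pair(pair(0, a), pair(m(a, pair(0, pair(pair(0, a), pair(a, a))), a), a))), pair(0, m(0, pair(0, m(a, 0, 0)), pair(a, pair(0, 0)))))   [R3 at 1.1]
2. pair(pair(0, pair(pair(0, a), pair(m(a, pair(0, pair(pair(0, a), pair(a, a))), a), a))), pair(0, m(0, pair(0, m(a, 0, 0)), pair(a, pair(0, 0)))))  →  pair(pair(0, pair(pair(0, a), pair(a, a))), pair(0, m(0, pair(0, m(a, 0, 0)), pair(a, pair(0, 0)))))   [R5 at 1.2.2.1]
3. pair(pair(0, pair(pair(0, a), pair(a, a))), pair(0, m(0, pair(0, m(a, 0, 0)), pair(a, pair(0, 0)))))  →  pair(pair(0, pair(pair(0, a), pair(a, a))), pair(0, 0))   [R5 at 2.2]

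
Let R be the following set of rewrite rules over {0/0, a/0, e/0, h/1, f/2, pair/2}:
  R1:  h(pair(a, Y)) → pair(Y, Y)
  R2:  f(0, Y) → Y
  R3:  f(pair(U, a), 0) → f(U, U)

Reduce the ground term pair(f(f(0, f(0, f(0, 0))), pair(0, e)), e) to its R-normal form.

1. pair(f(f(0, f(0, f(0, 0))), pair(0, e)), e)  →  pair(f(f(0, f(0, 0)), pair(0, e)), e)   [R2 at 1.1]
2. pair(f(f(0, f(0, 0)), pair(0, e)), e)  →  pair(f(f(0, 0), pair(0, e)), e)   [R2 at 1.1]
3. pair(f(f(0, 0), pair(0, e)), e)  →  pair(f(0, pair(0, e)), e)   [R2 at 1.1]
4. pair(f(0, pair(0, e)), e)  →  pair(pair(0, e), e)   [R2 at 1]

pair(pair(0, e), e)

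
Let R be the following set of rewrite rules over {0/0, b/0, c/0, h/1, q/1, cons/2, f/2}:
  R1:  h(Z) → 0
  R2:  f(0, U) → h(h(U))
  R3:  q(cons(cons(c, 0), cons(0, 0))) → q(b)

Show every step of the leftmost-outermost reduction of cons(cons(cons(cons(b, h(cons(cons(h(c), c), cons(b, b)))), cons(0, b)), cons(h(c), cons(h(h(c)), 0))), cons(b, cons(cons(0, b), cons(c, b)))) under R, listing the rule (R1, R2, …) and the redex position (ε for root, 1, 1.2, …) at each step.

cons(cons(cons(cons(b, 0), cons(0, b)), cons(0, cons(0, 0))), cons(b, cons(cons(0, b), cons(c, b))))

1. cons(cons(cons(cons(b, h(cons(cons(h(c), c), cons(b, b)))), cons(0, b)), cons(h(c), cons(h(h(c)), 0))), cons(b, cons(cons(0, b), cons(c, b))))  →  cons(cons(cons(cons(b, 0), cons(0, b)), cons(h(c), cons(h(h(c)), 0))), cons(b, cons(cons(0, b), cons(c, b))))   [R1 at 1.1.1.2]
2. cons(cons(cons(cons(b, 0), cons(0, b)), cons(h(c), cons(h(h(c)), 0))), cons(b, cons(cons(0, b), cons(c, b))))  →  cons(cons(cons(cons(b, 0), cons(0, b)), cons(0, cons(h(h(c)), 0))), cons(b, cons(cons(0, b), cons(c, b))))   [R1 at 1.2.1]
3. cons(cons(cons(cons(b, 0), cons(0, b)), cons(0, cons(h(h(c)), 0))), cons(b, cons(cons(0, b), cons(c, b))))  →  cons(cons(cons(cons(b, 0), cons(0, b)), cons(0, cons(0, 0))), cons(b, cons(cons(0, b), cons(c, b))))   [R1 at 1.2.2.1]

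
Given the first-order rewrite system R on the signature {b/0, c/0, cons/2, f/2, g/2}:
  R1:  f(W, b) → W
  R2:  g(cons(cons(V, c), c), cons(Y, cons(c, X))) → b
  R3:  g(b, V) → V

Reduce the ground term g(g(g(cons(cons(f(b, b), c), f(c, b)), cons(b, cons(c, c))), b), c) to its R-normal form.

c

1. g(g(g(cons(cons(f(b, b), c), f(c, b)), cons(b, cons(c, c))), b), c)  →  g(g(g(cons(cons(b, c), f(c, b)), cons(b, cons(c, c))), b), c)   [R1 at 1.1.1.1.1]
2. g(g(g(cons(cons(b, c), f(c, b)), cons(b, cons(c, c))), b), c)  →  g(g(g(cons(cons(b, c), c), cons(b, cons(c, c))), b), c)   [R1 at 1.1.1.2]
3. g(g(g(cons(cons(b, c), c), cons(b, cons(c, c))), b), c)  →  g(g(b, b), c)   [R2 at 1.1]
4. g(g(b, b), c)  →  g(b, c)   [R3 at 1]
5. g(b, c)  →  c   [R3 at ε]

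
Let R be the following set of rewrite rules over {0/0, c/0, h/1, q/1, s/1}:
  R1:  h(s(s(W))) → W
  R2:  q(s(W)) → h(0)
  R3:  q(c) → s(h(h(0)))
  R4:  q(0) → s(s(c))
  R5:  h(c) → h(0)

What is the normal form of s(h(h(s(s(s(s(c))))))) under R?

s(c)

1. s(h(h(s(s(s(s(c)))))))  →  s(h(s(s(c))))   [R1 at 1.1]
2. s(h(s(s(c))))  →  s(c)   [R1 at 1]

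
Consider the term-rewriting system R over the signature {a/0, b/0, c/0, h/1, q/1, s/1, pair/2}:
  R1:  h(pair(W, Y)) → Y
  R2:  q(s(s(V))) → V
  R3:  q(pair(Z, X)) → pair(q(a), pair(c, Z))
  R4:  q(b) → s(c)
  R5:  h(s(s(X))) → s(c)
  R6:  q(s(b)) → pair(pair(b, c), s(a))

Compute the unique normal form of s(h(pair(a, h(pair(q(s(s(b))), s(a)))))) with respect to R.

s(s(a))

1. s(h(pair(a, h(pair(q(s(s(b))), s(a))))))  →  s(h(pair(q(s(s(b))), s(a))))   [R1 at 1]
2. s(h(pair(q(s(s(b))), s(a))))  →  s(s(a))   [R1 at 1]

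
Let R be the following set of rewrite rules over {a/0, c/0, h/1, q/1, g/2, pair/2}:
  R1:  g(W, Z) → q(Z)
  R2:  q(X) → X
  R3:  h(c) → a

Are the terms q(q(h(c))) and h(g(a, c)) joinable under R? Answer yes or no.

Reduce t₁ = q(q(h(c))):
1. q(q(h(c)))  →  q(h(c))   [R2 at ε]
2. q(h(c))  →  h(c)   [R2 at ε]
3. h(c)  →  a   [R3 at ε]

Reduce t₂ = h(g(a, c)):
1. h(g(a, c))  →  h(q(c))   [R1 at 1]
2. h(q(c))  →  h(c)   [R2 at 1]
3. h(c)  →  a   [R3 at ε]

yes — NF(t₁) = a, NF(t₂) = a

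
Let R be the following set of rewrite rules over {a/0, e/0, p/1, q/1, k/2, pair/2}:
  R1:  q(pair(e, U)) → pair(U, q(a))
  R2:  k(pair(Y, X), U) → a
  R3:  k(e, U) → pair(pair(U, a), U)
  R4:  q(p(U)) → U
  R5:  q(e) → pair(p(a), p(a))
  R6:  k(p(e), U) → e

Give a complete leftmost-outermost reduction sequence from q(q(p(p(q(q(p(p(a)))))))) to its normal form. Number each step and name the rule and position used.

1. q(q(p(p(q(q(p(p(a))))))))  →  q(p(q(q(p(p(a))))))   [R4 at 1]
2. q(p(q(q(p(p(a))))))  →  q(q(p(p(a))))   [R4 at ε]
3. q(q(p(p(a))))  →  q(p(a))   [R4 at 1]
4. q(p(a))  →  a   [R4 at ε]

a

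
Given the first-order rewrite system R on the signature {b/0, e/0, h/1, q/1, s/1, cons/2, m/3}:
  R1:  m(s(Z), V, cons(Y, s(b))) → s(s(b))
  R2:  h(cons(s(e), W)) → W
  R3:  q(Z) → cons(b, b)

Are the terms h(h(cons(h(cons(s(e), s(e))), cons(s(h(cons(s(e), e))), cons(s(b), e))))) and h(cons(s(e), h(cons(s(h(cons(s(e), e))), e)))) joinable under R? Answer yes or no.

Reduce t₁ = h(h(cons(h(cons(s(e), s(e))), cons(s(h(cons(s(e), e))), cons(s(b), e))))):
1. h(h(cons(h(cons(s(e), s(e))), cons(s(h(cons(s(e), e))), cons(s(b), e)))))  →  h(h(cons(s(e), cons(s(h(cons(s(e), e))), cons(s(b), e)))))   [R2 at 1.1.1]
2. h(h(cons(s(e), cons(s(h(cons(s(e), e))), cons(s(b), e)))))  →  h(cons(s(h(cons(s(e), e))), cons(s(b), e)))   [R2 at 1]
3. h(cons(s(h(cons(s(e), e))), cons(s(b), e)))  →  h(cons(s(e), cons(s(b), e)))   [R2 at 1.1.1]
4. h(cons(s(e), cons(s(b), e)))  →  cons(s(b), e)   [R2 at ε]

Reduce t₂ = h(cons(s(e), h(cons(s(h(cons(s(e), e))), e)))):
1. h(cons(s(e), h(cons(s(h(cons(s(e), e))), e))))  →  h(cons(s(h(cons(s(e), e))), e))   [R2 at ε]
2. h(cons(s(h(cons(s(e), e))), e))  →  h(cons(s(e), e))   [R2 at 1.1.1]
3. h(cons(s(e), e))  →  e   [R2 at ε]

no — NF(t₁) = cons(s(b), e), NF(t₂) = e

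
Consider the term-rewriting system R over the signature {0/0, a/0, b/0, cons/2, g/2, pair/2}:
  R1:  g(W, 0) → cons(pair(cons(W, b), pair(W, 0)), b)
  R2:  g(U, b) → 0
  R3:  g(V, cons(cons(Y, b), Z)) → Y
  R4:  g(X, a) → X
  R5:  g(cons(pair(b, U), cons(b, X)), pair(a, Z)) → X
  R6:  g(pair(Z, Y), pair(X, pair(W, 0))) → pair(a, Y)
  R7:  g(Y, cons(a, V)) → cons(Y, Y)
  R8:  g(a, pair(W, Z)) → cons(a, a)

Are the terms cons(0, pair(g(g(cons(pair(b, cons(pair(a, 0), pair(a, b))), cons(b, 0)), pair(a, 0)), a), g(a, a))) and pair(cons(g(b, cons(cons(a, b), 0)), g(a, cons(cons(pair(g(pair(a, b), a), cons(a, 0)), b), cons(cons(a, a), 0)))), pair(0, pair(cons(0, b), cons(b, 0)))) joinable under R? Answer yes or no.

Reduce t₁ = cons(0, pair(g(g(cons(pair(b, cons(pair(a, 0), pair(a, b))), cons(b, 0)), pair(a, 0)), a), g(a, a))):
1. cons(0, pair(g(g(cons(pair(b, cons(pair(a, 0), pair(a, b))), cons(b, 0)), pair(a, 0)), a), g(a, a)))  →  cons(0, pair(g(cons(pair(b, cons(pair(a, 0), pair(a, b))), cons(b, 0)), pair(a, 0)), g(a, a)))   [R4 at 2.1]
2. cons(0, pair(g(cons(pair(b, cons(pair(a, 0), pair(a, b))), cons(b, 0)), pair(a, 0)), g(a, a)))  →  cons(0, pair(0, g(a, a)))   [R5 at 2.1]
3. cons(0, pair(0, g(a, a)))  →  cons(0, pair(0, a))   [R4 at 2.2]

Reduce t₂ = pair(cons(g(b, cons(cons(a, b), 0)), g(a, cons(cons(pair(g(pair(a, b), a), cons(a, 0)), b), cons(cons(a, a), 0)))), pair(0, pair(cons(0, b), cons(b, 0)))):
1. pair(cons(g(b, cons(cons(a, b), 0)), g(a, cons(cons(pair(g(pair(a, b), a), cons(a, 0)), b), cons(cons(a, a), 0)))), pair(0, pair(cons(0, b), cons(b, 0))))  →  pair(cons(a, g(a, cons(cons(pair(g(pair(a, b), a), cons(a, 0)), b), cons(cons(a, a), 0)))), pair(0, pair(cons(0, b), cons(b, 0))))   [R3 at 1.1]
2. pair(cons(a, g(a, cons(cons(pair(g(pair(a, b), a), cons(a, 0)), b), cons(cons(a, a), 0)))), pair(0, pair(cons(0, b), cons(b, 0))))  →  pair(cons(a, pair(g(pair(a, b), a), cons(a, 0))), pair(0, pair(cons(0, b), cons(b, 0))))   [R3 at 1.2]
3. pair(cons(a, pair(g(pair(a, b), a), cons(a, 0))), pair(0, pair(cons(0, b), cons(b, 0))))  →  pair(cons(a, pair(pair(a, b), cons(a, 0))), pair(0, pair(cons(0, b), cons(b, 0))))   [R4 at 1.2.1]

no — NF(t₁) = cons(0, pair(0, a)), NF(t₂) = pair(cons(a, pair(pair(a, b), cons(a, 0))), pair(0, pair(cons(0, b), cons(b, 0))))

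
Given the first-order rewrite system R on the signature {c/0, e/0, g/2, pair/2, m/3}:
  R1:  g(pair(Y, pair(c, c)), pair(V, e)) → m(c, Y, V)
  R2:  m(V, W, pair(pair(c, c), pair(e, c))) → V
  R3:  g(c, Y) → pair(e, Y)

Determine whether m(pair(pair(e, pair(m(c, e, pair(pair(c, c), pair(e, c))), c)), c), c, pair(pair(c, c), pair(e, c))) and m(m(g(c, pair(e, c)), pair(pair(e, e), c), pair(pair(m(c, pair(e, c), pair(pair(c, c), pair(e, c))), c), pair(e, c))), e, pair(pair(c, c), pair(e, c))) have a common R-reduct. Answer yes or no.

no — NF(t₁) = pair(pair(e, pair(c, c)), c), NF(t₂) = pair(e, pair(e, c))

Reduce t₁ = m(pair(pair(e, pair(m(c, e, pair(pair(c, c), pair(e, c))), c)), c), c, pair(pair(c, c), pair(e, c))):
1. m(pair(pair(e, pair(m(c, e, pair(pair(c, c), pair(e, c))), c)), c), c, pair(pair(c, c), pair(e, c)))  →  pair(pair(e, pair(m(c, e, pair(pair(c, c), pair(e, c))), c)), c)   [R2 at ε]
2. pair(pair(e, pair(m(c, e, pair(pair(c, c), pair(e, c))), c)), c)  →  pair(pair(e, pair(c, c)), c)   [R2 at 1.2.1]

Reduce t₂ = m(m(g(c, pair(e, c)), pair(pair(e, e), c), pair(pair(m(c, pair(e, c), pair(pair(c, c), pair(e, c))), c), pair(e, c))), e, pair(pair(c, c), pair(e, c))):
1. m(m(g(c, pair(e, c)), pair(pair(e, e), c), pair(pair(m(c, pair(e, c), pair(pair(c, c), pair(e, c))), c), pair(e, c))), e, pair(pair(c, c), pair(e, c)))  →  m(g(c, pair(e, c)), pair(pair(e, e), c), pair(pair(m(c, pair(e, c), pair(pair(c, c), pair(e, c))), c), pair(e, c)))   [R2 at ε]
2. m(g(c, pair(e, c)), pair(pair(e, e), c), pair(pair(m(c, pair(e, c), pair(pair(c, c), pair(e, c))), c), pair(e, c)))  →  m(pair(e, pair(e, c)), pair(pair(e, e), c), pair(pair(m(c, pair(e, c), pair(pair(c, c), pair(e, c))), c), pair(e, c)))   [R3 at 1]
3. m(pair(e, pair(e, c)), pair(pair(e, e), c), pair(pair(m(c, pair(e, c), pair(pair(c, c), pair(e, c))), c), pair(e, c)))  →  m(pair(e, pair(e, c)), pair(pair(e, e), c), pair(pair(c, c), pair(e, c)))   [R2 at 3.1.1]
4. m(pair(e, pair(e, c)), pair(pair(e, e), c), pair(pair(c, c), pair(e, c)))  →  pair(e, pair(e, c))   [R2 at ε]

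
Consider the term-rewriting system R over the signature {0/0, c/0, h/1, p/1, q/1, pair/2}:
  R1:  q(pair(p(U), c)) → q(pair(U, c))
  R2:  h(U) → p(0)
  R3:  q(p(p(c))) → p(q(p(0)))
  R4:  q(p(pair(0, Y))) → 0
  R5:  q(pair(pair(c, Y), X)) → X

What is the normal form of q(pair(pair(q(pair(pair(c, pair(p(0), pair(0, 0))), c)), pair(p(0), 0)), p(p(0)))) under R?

1. q(pair(pair(q(pair(pair(c, pair(p(0), pair(0, 0))), c)), pair(p(0), 0)), p(p(0))))  →  q(pair(pair(c, pair(p(0), 0)), p(p(0))))   [R5 at 1.1.1]
2. q(pair(pair(c, pair(p(0), 0)), p(p(0))))  →  p(p(0))   [R5 at ε]

p(p(0))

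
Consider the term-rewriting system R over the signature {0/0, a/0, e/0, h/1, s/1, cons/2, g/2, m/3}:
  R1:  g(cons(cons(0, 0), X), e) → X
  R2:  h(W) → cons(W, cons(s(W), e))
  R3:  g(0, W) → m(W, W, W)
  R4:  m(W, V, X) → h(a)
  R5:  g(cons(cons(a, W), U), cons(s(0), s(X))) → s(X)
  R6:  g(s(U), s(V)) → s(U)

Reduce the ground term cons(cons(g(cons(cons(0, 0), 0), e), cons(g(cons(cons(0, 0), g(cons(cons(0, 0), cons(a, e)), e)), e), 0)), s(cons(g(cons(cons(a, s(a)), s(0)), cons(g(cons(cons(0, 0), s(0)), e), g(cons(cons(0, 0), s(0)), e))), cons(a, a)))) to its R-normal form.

cons(cons(0, cons(cons(a, e), 0)), s(cons(s(0), cons(a, a))))

1. cons(cons(g(cons(cons(0, 0), 0), e), cons(g(cons(cons(0, 0), g(cons(cons(0, 0), cons(a, e)), e)), e), 0)), s(cons(g(cons(cons(a, s(a)), s(0)), cons(g(cons(cons(0, 0), s(0)), e), g(cons(cons(0, 0), s(0)), e))), cons(a, a))))  →  cons(cons(0, cons(g(cons(cons(0, 0), g(cons(cons(0, 0), cons(a, e)), e)), e), 0)), s(cons(g(cons(cons(a, s(a)), s(0)), cons(g(cons(cons(0, 0), s(0)), e), g(cons(cons(0, 0), s(0)), e))), cons(a, a))))   [R1 at 1.1]
2. cons(cons(0, cons(g(cons(cons(0, 0), g(cons(cons(0, 0), cons(a, e)), e)), e), 0)), s(cons(g(cons(cons(a, s(a)), s(0)), cons(g(cons(cons(0, 0), s(0)), e), g(cons(cons(0, 0), s(0)), e))), cons(a, a))))  →  cons(cons(0, cons(g(cons(cons(0, 0), cons(a, e)), e), 0)), s(cons(g(cons(cons(a, s(a)), s(0)), cons(g(cons(cons(0, 0), s(0)), e), g(cons(cons(0, 0), s(0)), e))), cons(a, a))))   [R1 at 1.2.1]
3. cons(cons(0, cons(g(cons(cons(0, 0), cons(a, e)), e), 0)), s(cons(g(cons(cons(a, s(a)), s(0)), cons(g(cons(cons(0, 0), s(0)), e), g(cons(cons(0, 0), s(0)), e))), cons(a, a))))  →  cons(cons(0, cons(cons(a, e), 0)), s(cons(g(cons(cons(a, s(a)), s(0)), cons(g(cons(cons(0, 0), s(0)), e), g(cons(cons(0, 0), s(0)), e))), cons(a, a))))   [R1 at 1.2.1]
4. cons(cons(0, cons(cons(a, e), 0)), s(cons(g(cons(cons(a, s(a)), s(0)), cons(g(cons(cons(0, 0), s(0)), e), g(cons(cons(0, 0), s(0)), e))), cons(a, a))))  →  cons(cons(0, cons(cons(a, e), 0)), s(cons(g(cons(cons(a, s(a)), s(0)), cons(s(0), g(cons(cons(0, 0), s(0)), e))), cons(a, a))))   [R1 at 2.1.1.2.1]
5. cons(cons(0, cons(cons(a, e), 0)), s(cons(g(cons(cons(a, s(a)), s(0)), cons(s(0), g(cons(cons(0, 0), s(0)), e))), cons(a, a))))  →  cons(cons(0, cons(cons(a, e), 0)), s(cons(g(cons(cons(a, s(a)), s(0)), cons(s(0), s(0))), cons(a, a))))   [R1 at 2.1.1.2.2]
6. cons(cons(0, cons(cons(a, e), 0)), s(cons(g(cons(cons(a, s(a)), s(0)), cons(s(0), s(0))), cons(a, a))))  →  cons(cons(0, cons(cons(a, e), 0)), s(cons(s(0), cons(a, a))))   [R5 at 2.1.1]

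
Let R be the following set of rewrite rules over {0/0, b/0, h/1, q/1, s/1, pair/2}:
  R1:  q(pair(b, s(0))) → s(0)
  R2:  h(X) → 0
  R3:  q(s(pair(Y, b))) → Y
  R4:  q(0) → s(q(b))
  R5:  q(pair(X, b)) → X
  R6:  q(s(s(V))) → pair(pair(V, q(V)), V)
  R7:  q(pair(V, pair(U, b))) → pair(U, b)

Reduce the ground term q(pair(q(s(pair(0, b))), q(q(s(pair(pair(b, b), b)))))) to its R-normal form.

1. q(pair(q(s(pair(0, b))), q(q(s(pair(pair(b, b), b))))))  →  q(pair(0, q(q(s(pair(pair(b, b), b))))))   [R3 at 1.1]
2. q(pair(0, q(q(s(pair(pair(b, b), b))))))  →  q(pair(0, q(pair(b, b))))   [R3 at 1.2.1]
3. q(pair(0, q(pair(b, b))))  →  q(pair(0, b))   [R5 at 1.2]
4. q(pair(0, b))  →  0   [R5 at ε]

0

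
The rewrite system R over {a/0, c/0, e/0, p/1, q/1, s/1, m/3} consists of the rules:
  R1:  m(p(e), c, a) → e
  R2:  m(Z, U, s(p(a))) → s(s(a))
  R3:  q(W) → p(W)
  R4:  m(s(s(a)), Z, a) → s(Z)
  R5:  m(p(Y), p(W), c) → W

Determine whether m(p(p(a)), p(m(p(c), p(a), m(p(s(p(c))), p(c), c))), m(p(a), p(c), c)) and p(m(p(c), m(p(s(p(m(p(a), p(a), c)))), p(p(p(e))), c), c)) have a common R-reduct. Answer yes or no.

Reduce t₁ = m(p(p(a)), p(m(p(c), p(a), m(p(s(p(c))), p(c), c))), m(p(a), p(c), c)):
1. m(p(p(a)), p(m(p(c), p(a), m(p(s(p(c))), p(c), c))), m(p(a), p(c), c))  →  m(p(p(a)), p(m(p(c), p(a), c)), m(p(a), p(c), c))   [R5 at 2.1.3]
2. m(p(p(a)), p(m(p(c), p(a), c)), m(p(a), p(c), c))  →  m(p(p(a)), p(a), m(p(a), p(c), c))   [R5 at 2.1]
3. m(p(p(a)), p(a), m(p(a), p(c), c))  →  m(p(p(a)), p(a), c)   [R5 at 3]
4. m(p(p(a)), p(a), c)  →  a   [R5 at ε]

Reduce t₂ = p(m(p(c), m(p(s(p(m(p(a), p(a), c)))), p(p(p(e))), c), c)):
1. p(m(p(c), m(p(s(p(m(p(a), p(a), c)))), p(p(p(e))), c), c))  →  p(m(p(c), p(p(e)), c))   [R5 at 1.2]
2. p(m(p(c), p(p(e)), c))  →  p(p(e))   [R5 at 1]

no — NF(t₁) = a, NF(t₂) = p(p(e))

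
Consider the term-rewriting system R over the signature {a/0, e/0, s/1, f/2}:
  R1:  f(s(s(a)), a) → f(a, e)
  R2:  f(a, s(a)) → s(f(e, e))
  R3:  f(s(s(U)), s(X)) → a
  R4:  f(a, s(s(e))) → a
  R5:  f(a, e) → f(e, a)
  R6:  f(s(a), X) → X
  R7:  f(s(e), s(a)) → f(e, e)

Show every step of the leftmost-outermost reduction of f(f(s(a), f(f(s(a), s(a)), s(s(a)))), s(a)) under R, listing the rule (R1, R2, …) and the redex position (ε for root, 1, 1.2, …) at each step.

1. f(f(s(a), f(f(s(a), s(a)), s(s(a)))), s(a))  →  f(f(f(s(a), s(a)), s(s(a))), s(a))   [R6 at 1]
2. f(f(f(s(a), s(a)), s(s(a))), s(a))  →  f(f(s(a), s(s(a))), s(a))   [R6 at 1.1]
3. f(f(s(a), s(s(a))), s(a))  →  f(s(s(a)), s(a))   [R6 at 1]
4. f(s(s(a)), s(a))  →  a   [R3 at ε]

a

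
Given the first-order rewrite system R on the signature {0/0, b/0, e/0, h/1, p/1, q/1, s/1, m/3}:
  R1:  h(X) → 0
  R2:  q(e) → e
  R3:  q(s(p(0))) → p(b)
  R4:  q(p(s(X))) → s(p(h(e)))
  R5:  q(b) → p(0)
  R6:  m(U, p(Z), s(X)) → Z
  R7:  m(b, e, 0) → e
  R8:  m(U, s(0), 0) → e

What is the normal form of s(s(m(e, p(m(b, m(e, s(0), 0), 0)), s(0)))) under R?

s(s(e))

1. s(s(m(e, p(m(b, m(e, s(0), 0), 0)), s(0))))  →  s(s(m(b, m(e, s(0), 0), 0)))   [R6 at 1.1]
2. s(s(m(b, m(e, s(0), 0), 0)))  →  s(s(m(b, e, 0)))   [R8 at 1.1.2]
3. s(s(m(b, e, 0)))  →  s(s(e))   [R7 at 1.1]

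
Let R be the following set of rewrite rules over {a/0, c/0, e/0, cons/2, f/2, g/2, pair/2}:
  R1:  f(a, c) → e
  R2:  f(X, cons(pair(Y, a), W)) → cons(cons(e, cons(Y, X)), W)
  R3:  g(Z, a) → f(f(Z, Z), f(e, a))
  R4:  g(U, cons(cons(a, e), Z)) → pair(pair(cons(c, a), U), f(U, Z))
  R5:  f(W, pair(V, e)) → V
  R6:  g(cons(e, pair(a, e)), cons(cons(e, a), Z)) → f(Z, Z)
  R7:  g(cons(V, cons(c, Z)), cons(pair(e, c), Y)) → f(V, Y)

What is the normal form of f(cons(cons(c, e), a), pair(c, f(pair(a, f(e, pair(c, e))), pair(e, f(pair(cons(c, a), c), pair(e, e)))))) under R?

c

1. f(cons(cons(c, e), a), pair(c, f(pair(a, f(e, pair(c, e))), pair(e, f(pair(cons(c, a), c), pair(e, e))))))  →  f(cons(cons(c, e), a), pair(c, f(pair(a, c), pair(e, f(pair(cons(c, a), c), pair(e, e))))))   [R5 at 2.2.1.2]
2. f(cons(cons(c, e), a), pair(c, f(pair(a, c), pair(e, f(pair(cons(c, a), c), pair(e, e))))))  →  f(cons(cons(c, e), a), pair(c, f(pair(a, c), pair(e, e))))   [R5 at 2.2.2.2]
3. f(cons(cons(c, e), a), pair(c, f(pair(a, c), pair(e, e))))  →  f(cons(cons(c, e), a), pair(c, e))   [R5 at 2.2]
4. f(cons(cons(c, e), a), pair(c, e))  →  c   [R5 at ε]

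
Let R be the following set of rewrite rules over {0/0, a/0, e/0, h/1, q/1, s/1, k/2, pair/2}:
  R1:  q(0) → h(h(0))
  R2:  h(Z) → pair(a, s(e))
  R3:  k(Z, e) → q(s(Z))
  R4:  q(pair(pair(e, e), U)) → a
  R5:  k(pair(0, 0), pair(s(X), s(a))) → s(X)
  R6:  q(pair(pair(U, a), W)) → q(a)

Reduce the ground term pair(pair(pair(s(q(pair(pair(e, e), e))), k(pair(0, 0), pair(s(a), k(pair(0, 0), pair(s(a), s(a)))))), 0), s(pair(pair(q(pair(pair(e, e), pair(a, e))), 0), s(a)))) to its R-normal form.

pair(pair(pair(s(a), s(a)), 0), s(pair(pair(a, 0), s(a))))

1. pair(pair(pair(s(q(pair(pair(e, e), e))), k(pair(0, 0), pair(s(a), k(pair(0, 0), pair(s(a), s(a)))))), 0), s(pair(pair(q(pair(pair(e, e), pair(a, e))), 0), s(a))))  →  pair(pair(pair(s(a), k(pair(0, 0), pair(s(a), k(pair(0, 0), pair(s(a), s(a)))))), 0), s(pair(pair(q(pair(pair(e, e), pair(a, e))), 0), s(a))))   [R4 at 1.1.1.1]
2. pair(pair(pair(s(a), k(pair(0, 0), pair(s(a), k(pair(0, 0), pair(s(a), s(a)))))), 0), s(pair(pair(q(pair(pair(e, e), pair(a, e))), 0), s(a))))  →  pair(pair(pair(s(a), k(pair(0, 0), pair(s(a), s(a)))), 0), s(pair(pair(q(pair(pair(e, e), pair(a, e))), 0), s(a))))   [R5 at 1.1.2.2.2]
3. pair(pair(pair(s(a), k(pair(0, 0), pair(s(a), s(a)))), 0), s(pair(pair(q(pair(pair(e, e), pair(a, e))), 0), s(a))))  →  pair(pair(pair(s(a), s(a)), 0), s(pair(pair(q(pair(pair(e, e), pair(a, e))), 0), s(a))))   [R5 at 1.1.2]
4. pair(pair(pair(s(a), s(a)), 0), s(pair(pair(q(pair(pair(e, e), pair(a, e))), 0), s(a))))  →  pair(pair(pair(s(a), s(a)), 0), s(pair(pair(a, 0), s(a))))   [R4 at 2.1.1.1]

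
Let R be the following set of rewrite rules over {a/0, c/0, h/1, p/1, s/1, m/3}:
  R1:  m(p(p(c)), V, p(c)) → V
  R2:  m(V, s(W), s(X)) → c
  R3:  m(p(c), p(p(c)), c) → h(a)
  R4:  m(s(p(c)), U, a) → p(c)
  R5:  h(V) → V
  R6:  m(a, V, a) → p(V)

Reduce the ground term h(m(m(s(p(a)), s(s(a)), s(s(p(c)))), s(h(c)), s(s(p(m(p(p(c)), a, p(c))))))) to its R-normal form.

c

1. h(m(m(s(p(a)), s(s(a)), s(s(p(c)))), s(h(c)), s(s(p(m(p(p(c)), a, p(c)))))))  →  m(m(s(p(a)), s(s(a)), s(s(p(c)))), s(h(c)), s(s(p(m(p(p(c)), a, p(c))))))   [R5 at ε]
2. m(m(s(p(a)), s(s(a)), s(s(p(c)))), s(h(c)), s(s(p(m(p(p(c)), a, p(c))))))  →  c   [R2 at ε]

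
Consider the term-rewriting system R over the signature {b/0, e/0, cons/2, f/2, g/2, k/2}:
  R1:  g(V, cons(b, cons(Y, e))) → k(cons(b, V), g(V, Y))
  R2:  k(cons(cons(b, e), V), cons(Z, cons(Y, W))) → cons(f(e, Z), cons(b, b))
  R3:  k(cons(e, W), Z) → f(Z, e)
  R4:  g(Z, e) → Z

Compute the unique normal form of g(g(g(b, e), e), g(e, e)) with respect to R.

1. g(g(g(b, e), e), g(e, e))  →  g(g(b, e), g(e, e))   [R4 at 1]
2. g(g(b, e), g(e, e))  →  g(b, g(e, e))   [R4 at 1]
3. g(b, g(e, e))  →  g(b, e)   [R4 at 2]
4. g(b, e)  →  b   [R4 at ε]

b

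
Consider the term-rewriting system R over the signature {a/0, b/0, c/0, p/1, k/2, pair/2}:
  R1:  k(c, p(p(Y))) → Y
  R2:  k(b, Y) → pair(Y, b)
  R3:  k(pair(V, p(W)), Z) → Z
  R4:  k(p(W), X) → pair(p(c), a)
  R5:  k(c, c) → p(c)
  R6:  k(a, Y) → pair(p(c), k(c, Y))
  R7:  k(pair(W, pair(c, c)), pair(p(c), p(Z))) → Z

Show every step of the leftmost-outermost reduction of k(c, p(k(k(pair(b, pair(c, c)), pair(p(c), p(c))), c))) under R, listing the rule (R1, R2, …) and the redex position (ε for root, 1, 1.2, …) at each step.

c

1. k(c, p(k(k(pair(b, pair(c, c)), pair(p(c), p(c))), c)))  →  k(c, p(k(c, c)))   [R7 at 2.1.1]
2. k(c, p(k(c, c)))  →  k(c, p(p(c)))   [R5 at 2.1]
3. k(c, p(p(c)))  →  c   [R1 at ε]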